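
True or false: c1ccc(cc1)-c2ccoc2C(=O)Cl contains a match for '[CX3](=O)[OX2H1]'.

The pattern [CX3](=O)[OX2H1] describes an sp2 carbon double-bonded to O and single-bonded to an -OH oxygen — a carboxylic acid.
The closest candidate here is an acyl chloride (-C(=O)Cl), but the carbonyl is bonded to Cl, not to an -OH oxygen. No other fragment satisfies the full query, so there is no match.

False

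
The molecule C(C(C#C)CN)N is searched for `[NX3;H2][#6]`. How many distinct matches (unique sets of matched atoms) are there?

2

[NX3;H2][#6] is the SMARTS for a primary amine: a trivalent nitrogen with two H attached to carbon.
The molecule carries 2 separate instances of a primary amino group (-NH2) meeting every constraint; each maps to a distinct set of atoms, giving 2 matches.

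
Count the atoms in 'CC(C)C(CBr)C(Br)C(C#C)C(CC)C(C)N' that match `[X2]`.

2

The query [X2] means: any atom with exactly two total connections (bonds + H).
Check the 17 heavy atoms by environment: 12× C (X4) → no; 2× Br (X1) → no; 2× C (X2) → match; 1× N (X3) → no.
That gives 2 matching atoms.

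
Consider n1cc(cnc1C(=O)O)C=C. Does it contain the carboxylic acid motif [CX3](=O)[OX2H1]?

Yes

The pattern [CX3](=O)[OX2H1] describes an sp2 carbon double-bonded to O and single-bonded to an -OH oxygen — a carboxylic acid.
The molecule carries a carboxylic acid group (-C(=O)OH), whose atoms satisfy every constraint of the query, so the pattern matches.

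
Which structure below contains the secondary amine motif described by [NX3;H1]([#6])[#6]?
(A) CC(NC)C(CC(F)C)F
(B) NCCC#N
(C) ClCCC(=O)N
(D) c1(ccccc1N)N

A

[NX3;H1]([#6])[#6] describes a trivalent nitrogen with one H, bonded to two carbons (a secondary amine).
(A) contains an N-methylamino group (-NHCH3), which satisfies every atom and bond constraint.
(B) has a primary amino group (-NH2) but the nitrogen has H2 and only one carbon neighbour.
(C) has a primary amide (-C(=O)NH2) but the -C(=O)NH2 nitrogen has H2, not H1.
(D) has a primary amino group (-NH2) but the nitrogen has H2 and only one carbon neighbour.
So the answer is (A).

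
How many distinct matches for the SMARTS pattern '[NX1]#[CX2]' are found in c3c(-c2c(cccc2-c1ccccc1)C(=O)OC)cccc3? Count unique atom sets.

[NX1]#[CX2] is the SMARTS for a nitrile: a nitrogen triple-bonded to a two-connected carbon.
No fragment in the molecule satisfies every constraint, giving 0 matches.

0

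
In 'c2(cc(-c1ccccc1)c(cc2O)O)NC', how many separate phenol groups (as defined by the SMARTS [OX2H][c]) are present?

[OX2H][c] is the SMARTS for a phenol: a hydroxyl oxygen attached to an aromatic carbon.
The molecule carries 2 separate instances of a hydroxyl group (-OH) meeting every constraint; each maps to a distinct set of atoms, giving 2 matches.

2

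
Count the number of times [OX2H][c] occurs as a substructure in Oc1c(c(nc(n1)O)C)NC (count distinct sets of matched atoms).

[OX2H][c] is the SMARTS for a phenol: a hydroxyl oxygen attached to an aromatic carbon.
The molecule carries 2 separate instances of a hydroxyl group (-OH) meeting every constraint; each maps to a distinct set of atoms, giving 2 matches.

2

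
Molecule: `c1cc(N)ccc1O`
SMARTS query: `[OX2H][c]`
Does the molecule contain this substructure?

Yes

The pattern [OX2H][c] describes a hydroxyl oxygen attached to an aromatic carbon — a phenol.
The molecule carries a hydroxyl group (-OH), whose atoms satisfy every constraint of the query, so the pattern matches.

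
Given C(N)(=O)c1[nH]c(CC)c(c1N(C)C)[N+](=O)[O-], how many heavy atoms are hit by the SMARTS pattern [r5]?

The query [r5] means: r5 matches atoms in a five-membered ring.
Check the 16 heavy atoms by environment: 1× n (aromatic, in 5-ring) → match; 4× c (aromatic, in 5-ring) → match; 2× N (acyclic) → no; 5× C (acyclic) → no; 1× N (charge +1, acyclic) → no; 1× O (charge -1, acyclic) → no; 2× O (acyclic) → no.
Summing the matching environments: 1 + 4 = 5 matching atoms.

5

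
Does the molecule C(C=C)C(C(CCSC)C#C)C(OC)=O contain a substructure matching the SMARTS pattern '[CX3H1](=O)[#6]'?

No

The pattern [CX3H1](=O)[#6] describes an sp2 carbon with one H, double-bonded to O and single-bonded to carbon — an aldehyde.
The closest candidate here is a methyl-ester group (-C(=O)OCH3), but the carbonyl carbon has H0, not H1. No other fragment satisfies the full query, so there is no match.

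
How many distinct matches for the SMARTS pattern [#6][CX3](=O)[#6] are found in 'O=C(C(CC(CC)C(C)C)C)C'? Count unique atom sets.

1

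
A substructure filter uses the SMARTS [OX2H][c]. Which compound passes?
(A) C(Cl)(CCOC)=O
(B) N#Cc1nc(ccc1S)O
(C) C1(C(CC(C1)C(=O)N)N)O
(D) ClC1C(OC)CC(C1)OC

B

[OX2H][c] describes a hydroxyl oxygen attached to an aromatic carbon (a phenol).
(A) has a methoxy ether (-OCH3) but the oxygen has H0, not H1.
(B) contains a hydroxyl group (-OH), which satisfies every atom and bond constraint.
(C) has a hydroxyl group (-OH) but the -OH is on an aliphatic carbon, not an aromatic c.
(D) has a methoxy ether (-OCH3) but the oxygen has H0, not H1.
So the answer is (B).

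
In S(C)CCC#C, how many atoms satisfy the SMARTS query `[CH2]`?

The query [CH2] means: aliphatic carbon with exactly two hydrogens.
Check the 6 heavy atoms by environment: 2× C (H2) → match; 1× S (H0) → no; 1× C (H3) → no; 1× C (H0) → no; 1× C (H1) → no.
That gives 2 matching atoms.

2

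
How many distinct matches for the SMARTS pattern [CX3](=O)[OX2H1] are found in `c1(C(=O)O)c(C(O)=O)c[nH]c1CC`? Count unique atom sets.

[CX3](=O)[OX2H1] is the SMARTS for a carboxylic acid: an sp2 carbon double-bonded to O and single-bonded to an -OH oxygen.
The molecule carries 2 separate instances of a carboxylic acid group (-C(=O)OH) meeting every constraint; each maps to a distinct set of atoms, giving 2 matches.

2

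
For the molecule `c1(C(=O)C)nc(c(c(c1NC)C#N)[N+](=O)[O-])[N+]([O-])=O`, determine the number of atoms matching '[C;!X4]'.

Check the 19 heavy atoms by environment: 1× n (aromatic, X2) → no; 5× c (aromatic, X3) → no; 1× C (X2) → match; 1× N (X1) → no; 1× C (X3) → match; 3× O (X1) → no; 2× C (X4) → no; 2× N (charge +1, X3) → no; 2× O (charge -1, X1) → no; 1× N (X3) → no.
Summing the matching environments: 1 + 1 = 2 matching atoms.

2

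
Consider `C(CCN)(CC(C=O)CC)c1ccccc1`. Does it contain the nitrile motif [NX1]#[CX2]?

No

The pattern [NX1]#[CX2] describes a nitrogen triple-bonded to a two-connected carbon — a nitrile.
The closest candidate here is a primary amino group (-NH2), but the nitrogen is NX3 (three connections), not NX1 triple-bonded. No other fragment satisfies the full query, so there is no match.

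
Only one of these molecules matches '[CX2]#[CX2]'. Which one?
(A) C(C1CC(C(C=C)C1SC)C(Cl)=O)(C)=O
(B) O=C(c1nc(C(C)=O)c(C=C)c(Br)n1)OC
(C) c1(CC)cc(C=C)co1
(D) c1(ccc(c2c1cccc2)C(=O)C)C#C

[CX2]#[CX2] describes a carbon-carbon triple bond (an alkyne).
(A) has a vinyl group (-CH=CH2) but the C=C is a double bond; both carbons are CX3, not CX2.
(B) has a vinyl group (-CH=CH2) but the C=C is a double bond; both carbons are CX3, not CX2.
(C) has a vinyl group (-CH=CH2) but the C=C is a double bond; both carbons are CX3, not CX2.
(D) contains an ethynyl group (-C#CH), which satisfies every atom and bond constraint.
So the answer is (D).

D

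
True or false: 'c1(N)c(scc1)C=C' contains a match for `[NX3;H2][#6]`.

True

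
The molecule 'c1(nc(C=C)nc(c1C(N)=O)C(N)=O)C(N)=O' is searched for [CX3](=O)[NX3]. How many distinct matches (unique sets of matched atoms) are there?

[CX3](=O)[NX3] is the SMARTS for an amide: a carbonyl carbon bonded to a trivalent nitrogen.
The molecule carries 3 separate instances of a primary amide (-C(=O)NH2) meeting every constraint; each maps to a distinct set of atoms, giving 3 matches.

3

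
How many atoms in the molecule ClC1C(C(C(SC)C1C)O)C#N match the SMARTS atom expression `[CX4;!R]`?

2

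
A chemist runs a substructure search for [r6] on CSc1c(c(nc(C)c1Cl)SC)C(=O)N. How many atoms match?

The query [r6] means: r6 matches atoms in a six-membered ring.
Check the 15 heavy atoms by environment: 1× n (aromatic, in 6-ring) → match; 5× c (aromatic, in 6-ring) → match; 2× S (acyclic) → no; 4× C (acyclic) → no; 1× O (acyclic) → no; 1× N (acyclic) → no; 1× Cl (acyclic) → no.
Summing the matching environments: 1 + 5 = 6 matching atoms.

6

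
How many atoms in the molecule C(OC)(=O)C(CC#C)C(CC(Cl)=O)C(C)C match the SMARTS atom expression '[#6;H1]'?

The query [#6;H1] means: any carbon bearing exactly one hydrogen.
Check the 16 heavy atoms by environment: 2× C (H2) → no; 4× C (H1) → match; 3× C (H0) → no; 3× O (H0) → no; 1× Cl (H0) → no; 3× C (H3) → no.
That gives 4 matching atoms.

4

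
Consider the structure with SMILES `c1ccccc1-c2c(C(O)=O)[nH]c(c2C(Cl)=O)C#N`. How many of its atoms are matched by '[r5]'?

The query [r5] means: r5 matches atoms in a five-membered ring.
Check the 19 heavy atoms by environment: 1× n (aromatic, in 5-ring) → match; 4× c (aromatic, in 5-ring) → match; 3× C (acyclic) → no; 3× O (acyclic) → no; 1× N (acyclic) → no; 6× c (aromatic, in 6-ring) → no; 1× Cl (acyclic) → no.
Summing the matching environments: 1 + 4 = 5 matching atoms.

5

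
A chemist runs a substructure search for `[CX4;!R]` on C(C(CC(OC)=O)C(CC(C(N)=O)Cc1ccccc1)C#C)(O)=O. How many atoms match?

7

The query [CX4;!R] means: aliphatic carbon with four total connections, not in a ring.
Check the 24 heavy atoms by environment: 7× C (X4, acyclic) → match; 2× C (X2, acyclic) → no; 3× C (X3, acyclic) → no; 3× O (X1, acyclic) → no; 1× N (X3, acyclic) → no; 6× c (aromatic, X3, in 6-ring) → no; 2× O (X2, acyclic) → no.
That gives 7 matching atoms.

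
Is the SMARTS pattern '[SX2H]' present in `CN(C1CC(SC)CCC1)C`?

No

The pattern [SX2H] describes an aliphatic sulfur with two connections, one being H — a thiol.
The closest candidate here is a methylthio ether (-SCH3), but the sulfur has H0 (bonded to two carbons), not H1. No other fragment satisfies the full query, so there is no match.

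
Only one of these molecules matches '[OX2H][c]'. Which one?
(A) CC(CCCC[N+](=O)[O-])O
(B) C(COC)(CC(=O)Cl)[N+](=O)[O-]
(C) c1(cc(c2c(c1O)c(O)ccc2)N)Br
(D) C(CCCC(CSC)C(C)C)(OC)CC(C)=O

C

[OX2H][c] describes a hydroxyl oxygen attached to an aromatic carbon (a phenol).
(A) has a hydroxyl group (-OH) but the -OH is on an aliphatic carbon, not an aromatic c.
(B) has a methoxy ether (-OCH3) but the oxygen has H0, not H1.
(C) contains a hydroxyl group (-OH), which satisfies every atom and bond constraint.
(D) has a methoxy ether (-OCH3) but the oxygen has H0, not H1.
So the answer is (C).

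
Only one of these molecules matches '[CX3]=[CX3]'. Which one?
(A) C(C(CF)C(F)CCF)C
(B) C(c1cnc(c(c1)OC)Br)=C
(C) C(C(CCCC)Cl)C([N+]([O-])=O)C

[CX3]=[CX3] describes a non-aromatic C=C double bond between two sp2 carbons (an alkene).
(A) has an ethyl group (-CH2CH3) but its C-C bond is a single bond between CX4 carbons, not CX3=CX3.
(B) contains a vinyl group (-CH=CH2), which satisfies every atom and bond constraint.
(C) has an ethyl group (-CH2CH3) but its C-C bond is a single bond between CX4 carbons, not CX3=CX3.
So the answer is (B).

B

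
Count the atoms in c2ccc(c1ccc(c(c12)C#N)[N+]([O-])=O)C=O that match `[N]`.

The query [N] means: uppercase N matches aliphatic (non-aromatic) nitrogen only.
Check the 17 heavy atoms by environment: 10× c (aromatic) → no; 1× N (charge +1) → match; 1× O (charge -1) → no; 2× O → no; 2× C → no; 1× N → match.
Summing the matching environments: 1 + 1 = 2 matching atoms.

2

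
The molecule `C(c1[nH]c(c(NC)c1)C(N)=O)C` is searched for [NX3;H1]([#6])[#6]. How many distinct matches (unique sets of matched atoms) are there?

1

[NX3;H1]([#6])[#6] is the SMARTS for a secondary amine: a trivalent nitrogen with one H, bonded to two carbons.
Exactly one fragment in the molecule meets all constraints, giving 1 match.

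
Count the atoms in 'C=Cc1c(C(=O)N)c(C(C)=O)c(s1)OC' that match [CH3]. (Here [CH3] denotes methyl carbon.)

2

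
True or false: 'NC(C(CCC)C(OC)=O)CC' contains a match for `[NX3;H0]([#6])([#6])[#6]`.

The pattern [NX3;H0]([#6])([#6])[#6] describes a trivalent nitrogen with no H, bonded to three carbons — a tertiary amine.
The closest candidate here is a primary amino group (-NH2), but the nitrogen has H2, not H0 with three carbons. No other fragment satisfies the full query, so there is no match.

False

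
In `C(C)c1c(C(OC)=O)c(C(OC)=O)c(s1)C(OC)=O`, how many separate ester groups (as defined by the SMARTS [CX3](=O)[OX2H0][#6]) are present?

[CX3](=O)[OX2H0][#6] is the SMARTS for an ester: a carbonyl carbon bonded to an oxygen that is itself bonded to carbon (no H on that O).
The molecule carries 3 separate instances of a methyl-ester group (-C(=O)OCH3) meeting every constraint; each maps to a distinct set of atoms, giving 3 matches.

3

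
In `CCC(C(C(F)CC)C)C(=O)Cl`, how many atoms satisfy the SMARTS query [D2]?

2

The query [D2] means: atom with exactly two heavy-atom neighbours.
Check the 12 heavy atoms by environment: 3× C (D1) → no; 2× C (D2) → match; 4× C (D3) → no; 1× F (D1) → no; 1× O (D1) → no; 1× Cl (D1) → no.
That gives 2 matching atoms.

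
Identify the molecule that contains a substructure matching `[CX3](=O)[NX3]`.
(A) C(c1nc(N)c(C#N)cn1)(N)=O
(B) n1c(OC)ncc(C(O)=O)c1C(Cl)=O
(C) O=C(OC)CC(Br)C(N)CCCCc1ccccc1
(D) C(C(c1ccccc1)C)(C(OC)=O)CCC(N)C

A

[CX3](=O)[NX3] describes a carbonyl carbon bonded to a trivalent nitrogen (an amide).
(A) contains a primary amide (-C(=O)NH2), which satisfies every atom and bond constraint.
(B) has a carboxylic acid group (-C(=O)OH) but the carbonyl is bonded to O, not to an NX3 nitrogen.
(C) has a primary amino group (-NH2) but the -NH2 is not attached to a carbonyl carbon.
(D) has a methyl-ester group (-C(=O)OCH3) but the carbonyl is bonded to O, not to an NX3 nitrogen.
So the answer is (A).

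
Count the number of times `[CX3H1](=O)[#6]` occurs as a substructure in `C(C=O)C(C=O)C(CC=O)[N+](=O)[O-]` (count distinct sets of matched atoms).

3

[CX3H1](=O)[#6] is the SMARTS for an aldehyde: an sp2 carbon with one H, double-bonded to O and single-bonded to carbon.
The molecule carries 3 separate instances of an aldehyde (-CHO) meeting every constraint; each maps to a distinct set of atoms, giving 3 matches.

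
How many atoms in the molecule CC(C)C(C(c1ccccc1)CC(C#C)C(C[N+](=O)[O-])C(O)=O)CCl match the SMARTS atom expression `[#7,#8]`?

5

The query [#7,#8] means: nitrogen or oxygen (comma = OR).
Check the 25 heavy atoms by environment: 13× C → no; 6× c (aromatic) → no; 1× Cl → no; 3× O → match; 1× N (charge +1) → match; 1× O (charge -1) → match.
Summing the matching environments: 3 + 1 + 1 = 5 matching atoms.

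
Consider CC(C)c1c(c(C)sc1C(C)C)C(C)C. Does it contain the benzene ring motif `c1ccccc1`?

No

The pattern c1ccccc1 describes six aromatic carbons in a ring — a benzene ring.
The closest candidate here is a methyl group (-CH3), but no six-membered all-carbon aromatic ring is present. No other fragment satisfies the full query, so there is no match.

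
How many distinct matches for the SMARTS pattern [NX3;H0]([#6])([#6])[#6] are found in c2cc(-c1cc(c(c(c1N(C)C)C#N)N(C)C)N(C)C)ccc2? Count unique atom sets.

3

[NX3;H0]([#6])([#6])[#6] is the SMARTS for a tertiary amine: a trivalent nitrogen with no H, bonded to three carbons.
The molecule carries 3 separate instances of a dimethylamino group (-N(CH3)2) meeting every constraint; each maps to a distinct set of atoms, giving 3 matches.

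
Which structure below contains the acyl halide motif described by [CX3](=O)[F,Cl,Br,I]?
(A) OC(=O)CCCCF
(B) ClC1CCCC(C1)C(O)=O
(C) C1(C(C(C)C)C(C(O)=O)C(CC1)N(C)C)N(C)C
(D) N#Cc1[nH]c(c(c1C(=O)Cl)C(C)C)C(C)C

[CX3](=O)[F,Cl,Br,I] describes a carbonyl carbon bonded to a halogen (an acyl halide).
(A) has a carboxylic acid group (-C(=O)OH) but the carbonyl is bonded to -OH, not to a halogen.
(B) has a chloro substituent but the Cl is not on a carbonyl carbon.
(C) has a carboxylic acid group (-C(=O)OH) but the carbonyl is bonded to -OH, not to a halogen.
(D) contains an acyl chloride (-C(=O)Cl), which satisfies every atom and bond constraint.
So the answer is (D).

D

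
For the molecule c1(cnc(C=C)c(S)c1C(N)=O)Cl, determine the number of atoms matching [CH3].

0

The query [CH3] means: aliphatic carbon with exactly three hydrogens.
Check the 13 heavy atoms by environment: 1× n (aromatic, H0) → no; 4× c (aromatic, H0) → no; 1× c (aromatic, H1) → no; 1× C (H1) → no; 1× C (H2) → no; 1× C (H0) → no; 1× O (H0) → no; 1× N (H2) → no; 1× S (H1) → no; 1× Cl (H0) → no.
No environment satisfies the query, so 0 matching atoms.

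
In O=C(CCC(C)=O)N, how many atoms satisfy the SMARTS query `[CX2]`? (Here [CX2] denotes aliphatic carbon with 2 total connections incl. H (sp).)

0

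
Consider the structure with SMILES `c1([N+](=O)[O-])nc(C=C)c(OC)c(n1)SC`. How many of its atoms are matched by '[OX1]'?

Check the 15 heavy atoms by environment: 2× n (aromatic, X2) → no; 4× c (aromatic, X3) → no; 1× N (charge +1, X3) → no; 1× O (charge -1, X1) → match; 1× O (X1) → match; 1× O (X2) → no; 2× C (X4) → no; 2× C (X3) → no; 1× S (X2) → no.
Summing the matching environments: 1 + 1 = 2 matching atoms.

2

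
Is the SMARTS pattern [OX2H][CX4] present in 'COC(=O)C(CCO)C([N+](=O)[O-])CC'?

Yes

The pattern [OX2H][CX4] describes a hydroxyl oxygen bound to an sp3 (X4) carbon — an aliphatic alcohol.
The molecule carries a hydroxyl group (-OH), whose atoms satisfy every constraint of the query, so the pattern matches.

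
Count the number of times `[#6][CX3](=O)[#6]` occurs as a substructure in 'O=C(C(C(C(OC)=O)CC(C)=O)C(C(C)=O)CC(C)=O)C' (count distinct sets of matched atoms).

4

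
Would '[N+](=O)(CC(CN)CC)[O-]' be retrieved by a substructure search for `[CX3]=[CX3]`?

No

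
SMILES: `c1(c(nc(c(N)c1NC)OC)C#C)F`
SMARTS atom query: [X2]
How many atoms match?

The query [X2] means: any atom with exactly two total connections (bonds + H).
Check the 14 heavy atoms by environment: 1× n (aromatic, X2) → match; 5× c (aromatic, X3) → no; 2× N (X3) → no; 2× C (X4) → no; 1× F (X1) → no; 1× O (X2) → match; 2× C (X2) → match.
Summing the matching environments: 1 + 1 + 2 = 4 matching atoms.

4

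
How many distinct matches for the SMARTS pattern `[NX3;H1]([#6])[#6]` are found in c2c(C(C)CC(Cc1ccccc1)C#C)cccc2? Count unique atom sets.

0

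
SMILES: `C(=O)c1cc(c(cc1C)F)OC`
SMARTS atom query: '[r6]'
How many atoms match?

Check the 12 heavy atoms by environment: 6× c (aromatic, in 6-ring) → match; 1× F (acyclic) → no; 3× C (acyclic) → no; 2× O (acyclic) → no.
That gives 6 matching atoms.

6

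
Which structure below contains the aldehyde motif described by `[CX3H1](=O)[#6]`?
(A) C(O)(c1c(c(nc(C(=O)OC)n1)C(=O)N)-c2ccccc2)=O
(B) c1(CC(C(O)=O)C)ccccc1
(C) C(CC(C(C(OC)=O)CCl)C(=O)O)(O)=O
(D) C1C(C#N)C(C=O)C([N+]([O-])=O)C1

D

[CX3H1](=O)[#6] describes an sp2 carbon with one H, double-bonded to O and single-bonded to carbon (an aldehyde).
(A) has a carboxylic acid group (-C(=O)OH) but the carbonyl carbon has H0 and is bonded to O, not H1.
(B) has a carboxylic acid group (-C(=O)OH) but the carbonyl carbon has H0 and is bonded to O, not H1.
(C) has a carboxylic acid group (-C(=O)OH) but the carbonyl carbon has H0 and is bonded to O, not H1.
(D) contains an aldehyde (-CHO), which satisfies every atom and bond constraint.
So the answer is (D).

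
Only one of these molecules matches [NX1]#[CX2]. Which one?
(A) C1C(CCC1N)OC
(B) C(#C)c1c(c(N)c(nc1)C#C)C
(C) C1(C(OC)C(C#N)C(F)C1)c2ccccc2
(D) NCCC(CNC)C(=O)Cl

C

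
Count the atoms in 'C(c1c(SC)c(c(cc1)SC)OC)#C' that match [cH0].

4

Check the 14 heavy atoms by environment: 2× c (aromatic, H1) → no; 4× c (aromatic, H0) → match; 2× S (H0) → no; 3× C (H3) → no; 1× O (H0) → no; 1× C (H0) → no; 1× C (H1) → no.
That gives 4 matching atoms.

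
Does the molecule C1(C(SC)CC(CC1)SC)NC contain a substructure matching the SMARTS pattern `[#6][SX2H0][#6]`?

Yes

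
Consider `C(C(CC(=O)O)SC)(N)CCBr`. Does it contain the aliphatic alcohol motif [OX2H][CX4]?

No

The pattern [OX2H][CX4] describes a hydroxyl oxygen bound to an sp3 (X4) carbon — an aliphatic alcohol.
The closest candidate here is a carboxylic acid group (-C(=O)OH), but the -OH is on a CX3 carbonyl carbon, not a CX4 carbon. No other fragment satisfies the full query, so there is no match.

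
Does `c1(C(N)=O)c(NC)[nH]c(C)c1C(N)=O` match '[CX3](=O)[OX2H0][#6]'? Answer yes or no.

No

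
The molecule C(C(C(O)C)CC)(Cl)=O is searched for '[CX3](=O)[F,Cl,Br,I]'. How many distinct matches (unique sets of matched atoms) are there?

1

[CX3](=O)[F,Cl,Br,I] is the SMARTS for an acyl halide: a carbonyl carbon bonded to a halogen.
Exactly one fragment in the molecule meets all constraints, giving 1 match.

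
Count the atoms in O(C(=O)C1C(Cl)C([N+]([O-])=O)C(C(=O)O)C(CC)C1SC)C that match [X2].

3

The query [X2] means: any atom with exactly two total connections (bonds + H).
Check the 21 heavy atoms by environment: 10× C (X4) → no; 1× N (charge +1, X3) → no; 1× O (charge -1, X1) → no; 3× O (X1) → no; 1× Cl (X1) → no; 2× C (X3) → no; 2× O (X2) → match; 1× S (X2) → match.
Summing the matching environments: 2 + 1 = 3 matching atoms.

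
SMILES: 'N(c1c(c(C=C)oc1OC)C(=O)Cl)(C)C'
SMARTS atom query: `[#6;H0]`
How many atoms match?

5

Check the 15 heavy atoms by environment: 1× o (aromatic, H0) → no; 4× c (aromatic, H0) → match; 2× O (H0) → no; 3× C (H3) → no; 1× C (H0) → match; 1× Cl (H0) → no; 1× N (H0) → no; 1× C (H1) → no; 1× C (H2) → no.
Summing the matching environments: 4 + 1 = 5 matching atoms.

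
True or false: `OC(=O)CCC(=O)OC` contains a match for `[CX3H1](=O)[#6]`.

False

The pattern [CX3H1](=O)[#6] describes an sp2 carbon with one H, double-bonded to O and single-bonded to carbon — an aldehyde.
The closest candidate here is a methyl-ester group (-C(=O)OCH3), but the carbonyl carbon has H0, not H1. No other fragment satisfies the full query, so there is no match.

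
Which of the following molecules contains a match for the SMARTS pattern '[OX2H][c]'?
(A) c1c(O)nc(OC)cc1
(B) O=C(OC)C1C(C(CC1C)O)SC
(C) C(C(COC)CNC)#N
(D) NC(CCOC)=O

A

[OX2H][c] describes a hydroxyl oxygen attached to an aromatic carbon (a phenol).
(A) contains a hydroxyl group (-OH), which satisfies every atom and bond constraint.
(B) has a hydroxyl group (-OH) but the -OH is on an aliphatic carbon, not an aromatic c.
(C) has a methoxy ether (-OCH3) but the oxygen has H0, not H1.
(D) has a methoxy ether (-OCH3) but the oxygen has H0, not H1.
So the answer is (A).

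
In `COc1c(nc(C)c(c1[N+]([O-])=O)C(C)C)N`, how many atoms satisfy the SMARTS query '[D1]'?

7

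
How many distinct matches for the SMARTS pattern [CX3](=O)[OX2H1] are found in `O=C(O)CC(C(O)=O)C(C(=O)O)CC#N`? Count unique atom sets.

[CX3](=O)[OX2H1] is the SMARTS for a carboxylic acid: an sp2 carbon double-bonded to O and single-bonded to an -OH oxygen.
The molecule carries 3 separate instances of a carboxylic acid group (-C(=O)OH) meeting every constraint; each maps to a distinct set of atoms, giving 3 matches.

3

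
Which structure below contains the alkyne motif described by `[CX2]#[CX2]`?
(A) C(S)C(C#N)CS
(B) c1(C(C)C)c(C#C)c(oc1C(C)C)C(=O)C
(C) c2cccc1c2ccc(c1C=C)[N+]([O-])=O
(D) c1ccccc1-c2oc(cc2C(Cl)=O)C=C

B

[CX2]#[CX2] describes a carbon-carbon triple bond (an alkyne).
(A) has a nitrile (-C#N) but the triple bond is C#N, not C#C.
(B) contains an ethynyl group (-C#CH), which satisfies every atom and bond constraint.
(C) has a vinyl group (-CH=CH2) but the C=C is a double bond; both carbons are CX3, not CX2.
(D) has a vinyl group (-CH=CH2) but the C=C is a double bond; both carbons are CX3, not CX2.
So the answer is (B).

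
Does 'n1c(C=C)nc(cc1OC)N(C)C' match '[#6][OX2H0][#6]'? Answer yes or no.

The pattern [#6][OX2H0][#6] describes an aliphatic oxygen bridging two carbons with no H on the oxygen — an ether.
The molecule carries a methoxy ether (-OCH3), whose atoms satisfy every constraint of the query, so the pattern matches.

Yes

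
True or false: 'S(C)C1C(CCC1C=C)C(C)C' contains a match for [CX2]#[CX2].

False

The pattern [CX2]#[CX2] describes a carbon-carbon triple bond — an alkyne.
The closest candidate here is a vinyl group (-CH=CH2), but the C=C is a double bond; both carbons are CX3, not CX2. No other fragment satisfies the full query, so there is no match.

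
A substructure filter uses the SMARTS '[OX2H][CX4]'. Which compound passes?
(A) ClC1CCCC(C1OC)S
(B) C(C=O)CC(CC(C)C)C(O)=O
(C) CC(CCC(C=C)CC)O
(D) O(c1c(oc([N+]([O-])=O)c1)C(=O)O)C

C

[OX2H][CX4] describes a hydroxyl oxygen bound to an sp3 (X4) carbon (an aliphatic alcohol).
(A) has a methoxy ether (-OCH3) but the oxygen has H0 (ether), not H1.
(B) has a carboxylic acid group (-C(=O)OH) but the -OH is on a CX3 carbonyl carbon, not a CX4 carbon.
(C) contains a hydroxyl group (-OH), which satisfies every atom and bond constraint.
(D) has a methoxy ether (-OCH3) but the oxygen has H0 (ether), not H1.
So the answer is (C).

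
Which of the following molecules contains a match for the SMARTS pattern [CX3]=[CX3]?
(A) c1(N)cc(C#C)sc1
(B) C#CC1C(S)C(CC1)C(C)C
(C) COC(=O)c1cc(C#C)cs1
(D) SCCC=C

[CX3]=[CX3] describes a non-aromatic C=C double bond between two sp2 carbons (an alkene).
(A) has an ethynyl group (-C#CH) but the C-C bond is a triple bond, not a double bond.
(B) has an ethynyl group (-C#CH) but the C-C bond is a triple bond, not a double bond.
(C) has an ethynyl group (-C#CH) but the C-C bond is a triple bond, not a double bond.
(D) contains a vinyl group (-CH=CH2), which satisfies every atom and bond constraint.
So the answer is (D).

D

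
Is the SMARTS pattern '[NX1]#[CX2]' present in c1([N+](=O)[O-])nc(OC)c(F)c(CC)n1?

The pattern [NX1]#[CX2] describes a nitrogen triple-bonded to a two-connected carbon — a nitrile.
The closest candidate here is a nitro group (-[N+](=O)[O-]), but there is no C#N triple bond. No other fragment satisfies the full query, so there is no match.

No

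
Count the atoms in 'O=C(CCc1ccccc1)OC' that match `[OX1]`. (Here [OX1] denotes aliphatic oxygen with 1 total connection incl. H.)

1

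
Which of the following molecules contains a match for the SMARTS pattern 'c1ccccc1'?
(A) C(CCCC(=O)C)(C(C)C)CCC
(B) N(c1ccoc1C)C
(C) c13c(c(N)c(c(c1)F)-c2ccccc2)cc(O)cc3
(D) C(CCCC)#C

c1ccccc1 describes six aromatic carbons in a ring (a benzene ring).
(A) has a methyl group (-CH3) but no six-membered all-carbon aromatic ring is present.
(B) has a methyl group (-CH3) but no six-membered all-carbon aromatic ring is present.
(C) contains a phenyl ring, which satisfies every atom and bond constraint.
(D) has a methyl group (-CH3) but no six-membered all-carbon aromatic ring is present.
So the answer is (C).

C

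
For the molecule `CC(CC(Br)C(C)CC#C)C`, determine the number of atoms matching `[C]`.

10

The query [C] means: uppercase C matches aliphatic (non-aromatic) carbon only.
Check the 11 heavy atoms by environment: 10× C → match; 1× Br → no.
That gives 10 matching atoms.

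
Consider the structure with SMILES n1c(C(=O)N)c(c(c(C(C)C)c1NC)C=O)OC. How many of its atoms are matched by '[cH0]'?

5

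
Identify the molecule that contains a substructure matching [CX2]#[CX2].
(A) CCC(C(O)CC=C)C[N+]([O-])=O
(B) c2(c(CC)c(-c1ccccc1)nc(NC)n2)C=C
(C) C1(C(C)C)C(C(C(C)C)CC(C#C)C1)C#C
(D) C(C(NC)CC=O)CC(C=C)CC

C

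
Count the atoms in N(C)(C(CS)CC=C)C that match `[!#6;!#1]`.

Check the 9 heavy atoms by environment: 7× C → no; 1× N → match; 1× S → match.
Summing the matching environments: 1 + 1 = 2 matching atoms.

2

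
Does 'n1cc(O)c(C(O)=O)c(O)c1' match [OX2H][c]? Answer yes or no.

Yes

The pattern [OX2H][c] describes a hydroxyl oxygen attached to an aromatic carbon — a phenol.
The molecule carries a hydroxyl group (-OH), whose atoms satisfy every constraint of the query, so the pattern matches.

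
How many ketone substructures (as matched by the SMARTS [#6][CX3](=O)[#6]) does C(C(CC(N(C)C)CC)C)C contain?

[#6][CX3](=O)[#6] is the SMARTS for a ketone: a carbonyl carbon (no H) flanked by two carbons.
No fragment in the molecule satisfies every constraint, giving 0 matches.

0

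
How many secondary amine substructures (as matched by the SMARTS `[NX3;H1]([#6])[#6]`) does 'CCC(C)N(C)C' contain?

0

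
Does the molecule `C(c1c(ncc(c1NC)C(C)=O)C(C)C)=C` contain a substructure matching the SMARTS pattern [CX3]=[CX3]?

Yes

The pattern [CX3]=[CX3] describes a non-aromatic C=C double bond between two sp2 carbons — an alkene.
The molecule carries a vinyl group (-CH=CH2), whose atoms satisfy every constraint of the query, so the pattern matches.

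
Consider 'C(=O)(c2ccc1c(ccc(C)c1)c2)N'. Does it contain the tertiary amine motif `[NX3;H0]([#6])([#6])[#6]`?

No

The pattern [NX3;H0]([#6])([#6])[#6] describes a trivalent nitrogen with no H, bonded to three carbons — a tertiary amine.
The closest candidate here is a primary amide (-C(=O)NH2), but the amide nitrogen has H2 and only one carbon neighbour. No other fragment satisfies the full query, so there is no match.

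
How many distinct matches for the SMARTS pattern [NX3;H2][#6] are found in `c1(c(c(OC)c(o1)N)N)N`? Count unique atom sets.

3

[NX3;H2][#6] is the SMARTS for a primary amine: a trivalent nitrogen with two H attached to carbon.
The molecule carries 3 separate instances of a primary amino group (-NH2) meeting every constraint; each maps to a distinct set of atoms, giving 3 matches.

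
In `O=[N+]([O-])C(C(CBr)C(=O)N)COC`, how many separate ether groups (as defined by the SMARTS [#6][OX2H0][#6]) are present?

1

[#6][OX2H0][#6] is the SMARTS for an ether: an aliphatic oxygen bridging two carbons with no H on the oxygen.
Exactly one fragment in the molecule meets all constraints, giving 1 match.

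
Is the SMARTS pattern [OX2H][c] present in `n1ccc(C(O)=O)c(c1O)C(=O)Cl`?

The pattern [OX2H][c] describes a hydroxyl oxygen attached to an aromatic carbon — a phenol.
The molecule carries a hydroxyl group (-OH), whose atoms satisfy every constraint of the query, so the pattern matches.

Yes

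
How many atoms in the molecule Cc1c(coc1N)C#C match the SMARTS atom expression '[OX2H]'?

0

The query [OX2H] means: aliphatic oxygen with two connections, one of which is H — an -OH oxygen.
Check the 9 heavy atoms by environment: 1× o (aromatic, H0, X2) → no; 3× c (aromatic, H0, X3) → no; 1× c (aromatic, H1, X3) → no; 1× N (H2, X3) → no; 1× C (H0, X2) → no; 1× C (H1, X2) → no; 1× C (H3, X4) → no.
No environment satisfies the query, so 0 matching atoms.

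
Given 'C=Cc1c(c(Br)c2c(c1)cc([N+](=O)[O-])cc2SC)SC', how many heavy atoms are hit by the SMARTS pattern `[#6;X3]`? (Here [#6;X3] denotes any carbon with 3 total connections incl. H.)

The query [#6;X3] means: any carbon (aromatic or not) with three total connections.
Check the 20 heavy atoms by environment: 10× c (aromatic, X3) → match; 2× S (X2) → no; 2× C (X4) → no; 1× Br (X1) → no; 2× C (X3) → match; 1× N (charge +1, X3) → no; 1× O (charge -1, X1) → no; 1× O (X1) → no.
Summing the matching environments: 10 + 2 = 12 matching atoms.

12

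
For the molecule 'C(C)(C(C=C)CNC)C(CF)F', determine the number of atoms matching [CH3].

2

Check the 12 heavy atoms by environment: 3× C (H2) → no; 4× C (H1) → no; 2× F (H0) → no; 2× C (H3) → match; 1× N (H1) → no.
That gives 2 matching atoms.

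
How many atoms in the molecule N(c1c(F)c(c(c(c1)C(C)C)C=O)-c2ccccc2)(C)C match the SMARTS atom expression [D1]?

6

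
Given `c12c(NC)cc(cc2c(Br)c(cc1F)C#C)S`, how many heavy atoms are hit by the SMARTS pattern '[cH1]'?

3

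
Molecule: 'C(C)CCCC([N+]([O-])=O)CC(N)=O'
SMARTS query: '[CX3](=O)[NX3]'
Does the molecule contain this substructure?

Yes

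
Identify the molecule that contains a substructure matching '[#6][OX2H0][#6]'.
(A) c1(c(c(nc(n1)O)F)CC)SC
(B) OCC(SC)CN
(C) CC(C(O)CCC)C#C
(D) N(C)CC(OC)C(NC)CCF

[#6][OX2H0][#6] describes an aliphatic oxygen bridging two carbons with no H on the oxygen (an ether).
(A) has a hydroxyl group (-OH) but the oxygen has H1, not H0 bridging two carbons.
(B) has a hydroxyl group (-OH) but the oxygen has H1, not H0 bridging two carbons.
(C) has a hydroxyl group (-OH) but the oxygen has H1, not H0 bridging two carbons.
(D) contains a methoxy ether (-OCH3), which satisfies every atom and bond constraint.
So the answer is (D).

D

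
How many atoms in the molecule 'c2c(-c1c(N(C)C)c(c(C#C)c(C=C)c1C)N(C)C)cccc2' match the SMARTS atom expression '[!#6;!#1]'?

2

Check the 23 heavy atoms by environment: 12× c (aromatic) → no; 9× C → no; 2× N → match.
That gives 2 matching atoms.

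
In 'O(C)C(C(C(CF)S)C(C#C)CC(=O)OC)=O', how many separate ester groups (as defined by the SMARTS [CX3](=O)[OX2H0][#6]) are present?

2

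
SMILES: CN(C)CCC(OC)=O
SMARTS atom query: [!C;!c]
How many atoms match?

The query [!C;!c] means: neither aliphatic nor aromatic carbon — same as [!#6].
Check the 9 heavy atoms by environment: 6× C → no; 2× O → match; 1× N → match.
Summing the matching environments: 2 + 1 = 3 matching atoms.

3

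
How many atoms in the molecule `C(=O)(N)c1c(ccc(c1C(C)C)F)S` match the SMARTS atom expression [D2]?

2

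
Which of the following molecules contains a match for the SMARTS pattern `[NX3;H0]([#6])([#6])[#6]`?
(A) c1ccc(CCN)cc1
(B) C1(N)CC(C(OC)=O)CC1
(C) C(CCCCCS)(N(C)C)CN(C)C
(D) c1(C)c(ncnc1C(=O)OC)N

C

[NX3;H0]([#6])([#6])[#6] describes a trivalent nitrogen with no H, bonded to three carbons (a tertiary amine).
(A) has a primary amino group (-NH2) but the nitrogen has H2, not H0 with three carbons.
(B) has a primary amino group (-NH2) but the nitrogen has H2, not H0 with three carbons.
(C) contains a dimethylamino group (-N(CH3)2), which satisfies every atom and bond constraint.
(D) has a primary amino group (-NH2) but the nitrogen has H2, not H0 with three carbons.
So the answer is (C).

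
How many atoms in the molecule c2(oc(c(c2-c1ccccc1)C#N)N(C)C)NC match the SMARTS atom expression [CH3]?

The query [CH3] means: aliphatic carbon with exactly three hydrogens.
Check the 18 heavy atoms by environment: 1× o (aromatic, H0) → no; 5× c (aromatic, H0) → no; 1× C (H0) → no; 2× N (H0) → no; 5× c (aromatic, H1) → no; 3× C (H3) → match; 1× N (H1) → no.
That gives 3 matching atoms.

3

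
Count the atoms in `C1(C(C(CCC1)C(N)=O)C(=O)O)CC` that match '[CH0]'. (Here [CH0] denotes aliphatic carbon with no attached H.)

2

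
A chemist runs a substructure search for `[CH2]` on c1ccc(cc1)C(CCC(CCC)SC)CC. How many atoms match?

5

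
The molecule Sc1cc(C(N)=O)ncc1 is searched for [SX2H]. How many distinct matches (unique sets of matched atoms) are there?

[SX2H] is the SMARTS for a thiol: an aliphatic sulfur with two connections, one being H.
Exactly one fragment in the molecule meets all constraints, giving 1 match.

1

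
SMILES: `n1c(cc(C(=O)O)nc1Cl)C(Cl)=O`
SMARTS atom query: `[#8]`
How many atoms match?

3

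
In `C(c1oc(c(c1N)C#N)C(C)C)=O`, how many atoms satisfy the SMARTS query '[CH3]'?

2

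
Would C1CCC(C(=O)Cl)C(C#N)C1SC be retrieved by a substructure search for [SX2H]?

No

The pattern [SX2H] describes an aliphatic sulfur with two connections, one being H — a thiol.
The closest candidate here is a methylthio ether (-SCH3), but the sulfur has H0 (bonded to two carbons), not H1. No other fragment satisfies the full query, so there is no match.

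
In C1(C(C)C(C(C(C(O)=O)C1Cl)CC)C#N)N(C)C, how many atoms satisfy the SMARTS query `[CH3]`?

4

Check the 18 heavy atoms by environment: 6× C (H1) → no; 2× C (H0) → no; 1× O (H0) → no; 1× O (H1) → no; 2× N (H0) → no; 4× C (H3) → match; 1× C (H2) → no; 1× Cl (H0) → no.
That gives 4 matching atoms.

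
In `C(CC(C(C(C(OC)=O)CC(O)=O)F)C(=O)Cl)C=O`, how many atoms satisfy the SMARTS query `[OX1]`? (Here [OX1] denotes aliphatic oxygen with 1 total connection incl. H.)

4

Check the 19 heavy atoms by environment: 7× C (X4) → no; 4× C (X3) → no; 4× O (X1) → match; 1× Cl (X1) → no; 2× O (X2) → no; 1× F (X1) → no.
That gives 4 matching atoms.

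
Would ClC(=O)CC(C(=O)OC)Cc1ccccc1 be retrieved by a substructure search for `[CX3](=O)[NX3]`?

No

The pattern [CX3](=O)[NX3] describes a carbonyl carbon bonded to a trivalent nitrogen — an amide.
The closest candidate here is a methyl-ester group (-C(=O)OCH3), but the carbonyl is bonded to O, not to an NX3 nitrogen. No other fragment satisfies the full query, so there is no match.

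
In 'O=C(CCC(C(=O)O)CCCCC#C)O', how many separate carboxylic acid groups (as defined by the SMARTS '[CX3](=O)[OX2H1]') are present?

[CX3](=O)[OX2H1] is the SMARTS for a carboxylic acid: an sp2 carbon double-bonded to O and single-bonded to an -OH oxygen.
The molecule carries 2 separate instances of a carboxylic acid group (-C(=O)OH) meeting every constraint; each maps to a distinct set of atoms, giving 2 matches.

2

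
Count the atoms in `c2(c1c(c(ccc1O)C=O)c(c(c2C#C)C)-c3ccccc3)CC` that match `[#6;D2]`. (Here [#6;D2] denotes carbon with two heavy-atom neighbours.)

The query [#6;D2] means: any carbon bonded to exactly two heavy atoms.
Check the 24 heavy atoms by environment: 9× c (aromatic, D3) → no; 7× c (aromatic, D2) → match; 3× C (D2) → match; 3× C (D1) → no; 2× O (D1) → no.
Summing the matching environments: 7 + 3 = 10 matching atoms.

10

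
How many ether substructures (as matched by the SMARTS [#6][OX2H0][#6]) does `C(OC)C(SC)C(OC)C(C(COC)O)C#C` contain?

3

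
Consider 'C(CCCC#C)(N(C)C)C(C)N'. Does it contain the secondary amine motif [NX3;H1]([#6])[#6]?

The pattern [NX3;H1]([#6])[#6] describes a trivalent nitrogen with one H, bonded to two carbons — a secondary amine.
The closest candidate here is a dimethylamino group (-N(CH3)2), but the nitrogen has H0, not H1. No other fragment satisfies the full query, so there is no match.

No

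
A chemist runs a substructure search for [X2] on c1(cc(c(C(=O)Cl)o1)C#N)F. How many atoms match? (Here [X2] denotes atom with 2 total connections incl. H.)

Check the 11 heavy atoms by environment: 1× o (aromatic, X2) → match; 4× c (aromatic, X3) → no; 1× C (X2) → match; 1× N (X1) → no; 1× C (X3) → no; 1× O (X1) → no; 1× Cl (X1) → no; 1× F (X1) → no.
Summing the matching environments: 1 + 1 = 2 matching atoms.

2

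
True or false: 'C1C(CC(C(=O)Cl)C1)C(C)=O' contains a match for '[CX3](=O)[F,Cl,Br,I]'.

True

The pattern [CX3](=O)[F,Cl,Br,I] describes a carbonyl carbon bonded to a halogen — an acyl halide.
The molecule carries an acyl chloride (-C(=O)Cl), whose atoms satisfy every constraint of the query, so the pattern matches.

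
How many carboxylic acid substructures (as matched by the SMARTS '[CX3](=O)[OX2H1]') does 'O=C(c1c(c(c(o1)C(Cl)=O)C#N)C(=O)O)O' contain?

[CX3](=O)[OX2H1] is the SMARTS for a carboxylic acid: an sp2 carbon double-bonded to O and single-bonded to an -OH oxygen.
The molecule carries 2 separate instances of a carboxylic acid group (-C(=O)OH) meeting every constraint; each maps to a distinct set of atoms, giving 2 matches.

2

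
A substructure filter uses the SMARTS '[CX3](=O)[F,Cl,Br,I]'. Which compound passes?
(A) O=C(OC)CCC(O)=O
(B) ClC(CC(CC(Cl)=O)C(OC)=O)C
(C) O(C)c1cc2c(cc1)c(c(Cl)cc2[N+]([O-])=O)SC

[CX3](=O)[F,Cl,Br,I] describes a carbonyl carbon bonded to a halogen (an acyl halide).
(A) has a carboxylic acid group (-C(=O)OH) but the carbonyl is bonded to -OH, not to a halogen.
(B) contains an acyl chloride (-C(=O)Cl), which satisfies every atom and bond constraint.
(C) has a chloro substituent but the Cl is not on a carbonyl carbon.
So the answer is (B).

B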